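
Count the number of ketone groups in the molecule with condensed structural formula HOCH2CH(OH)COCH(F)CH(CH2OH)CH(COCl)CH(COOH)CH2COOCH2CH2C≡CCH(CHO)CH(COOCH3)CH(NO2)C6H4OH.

Reading the structure from left to right:
  HOCH2: HO– on an sp³ carbon → alcohol.
  CH(OH): –OH on an sp³ carbon → alcohol (secondary).
  CO: –C(=O)– with carbon on both sides → ketone.
  CH(F): halogen on an sp³ carbon → alkyl halide.
  CH(CH2OH): pendant –CH2OH on an sp³ backbone C → alcohol.
  CH(COCl): pendant –C(=O)X: carbonyl C bonded to C and halogen → acyl halide.
  CH(COOH): pendant –COOH: carbonyl C bonded to C and –OH → carboxylic acid.
  CH2COOCH2: –C(=O)–O–C with C on the carbonyl side → ester.
  C≡C: C≡C triple bond → alkyne.
  CH(CHO): pendant –CHO: carbonyl C bonded to C and H → aldehyde.
  CH(COOCH3): pendant –COOCH3: carbonyl C bonded to C and –OCH3 → ester.
  CH(NO2): –NO2 on an sp³ carbon → nitro (the N=O is not a carbonyl).
  C6H4OH: –OH attached directly to an aromatic ring → phenol (not alcohol); the ring itself is an arene.
Ketone appears at: CO → 1.

1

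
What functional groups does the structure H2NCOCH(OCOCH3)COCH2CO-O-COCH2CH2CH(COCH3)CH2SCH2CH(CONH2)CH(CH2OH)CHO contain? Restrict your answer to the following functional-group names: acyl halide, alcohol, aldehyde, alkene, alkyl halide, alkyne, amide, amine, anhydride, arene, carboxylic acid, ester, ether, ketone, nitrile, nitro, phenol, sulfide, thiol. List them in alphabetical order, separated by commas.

alcohol, aldehyde, amide, anhydride, ester, ketone, sulfide

Reading the structure from left to right:
  H2NCO: –C(=O)NH2: carbonyl C bonded to C and to N → amide (the N is not a separate amine).
  CH(OCOCH3): pendant –OC(=O)CH3: an acyloxy group → ester.
  CO: –C(=O)– with carbon on both sides → ketone.
  CH2CO-O-COCH2: two acyl groups sharing one oxygen, –C(=O)–O–C(=O)– → anhydride.
  CH(COCH3): pendant –COCH3: carbonyl C bonded to two carbons → ketone.
  CH2SCH2: C–S–C linkage → sulfide (thioether).
  CH(CONH2): pendant –CONH2: carbonyl C bonded to C and N → amide.
  CH(CH2OH): pendant –CH2OH on an sp³ backbone C → alcohol.
  CHO: terminal –CHO: carbonyl C bonded to H and C → aldehyde.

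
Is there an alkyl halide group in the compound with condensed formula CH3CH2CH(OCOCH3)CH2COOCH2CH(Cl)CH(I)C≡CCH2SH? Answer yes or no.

yes

Working along the chain:
  CH(OCOCH3): pendant –OC(=O)CH3: an acyloxy group → ester.
  CH2COOCH2: –C(=O)–O–C with C on the carbonyl side → ester.
  CH(Cl): halogen on an sp³ carbon → alkyl halide.
  CH(I): halogen on an sp³ carbon → alkyl halide.
  C≡C: C≡C triple bond → alkyne.
  CH2SH: –SH on an sp³ carbon → thiol.
The CH(Cl) segment supplies the alkyl halide: halogen on an sp³ carbon → alkyl halide.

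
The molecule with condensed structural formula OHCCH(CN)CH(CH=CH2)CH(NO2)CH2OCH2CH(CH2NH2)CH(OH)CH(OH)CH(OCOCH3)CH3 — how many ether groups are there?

terminal –CHO: carbonyl C bonded to H and C → aldehyde.
pendant –C≡N: nitrile.
pendant –CH=CH2: C=C double bond → alkene.
–NO2 on an sp³ carbon → nitro (the N=O is not a carbonyl).
C–O–C with sp³ carbons on both sides and no adjacent C=O → ether.
pendant –CH2NH2: N on sp³ C, no adjacent C=O → amine.
–OH on an sp³ carbon → alcohol (secondary).
–OH on an sp³ carbon → alcohol (secondary).
pendant –OC(=O)CH3: an acyloxy group → ester.
Ether appears at: CH2OCH2 → 1.

1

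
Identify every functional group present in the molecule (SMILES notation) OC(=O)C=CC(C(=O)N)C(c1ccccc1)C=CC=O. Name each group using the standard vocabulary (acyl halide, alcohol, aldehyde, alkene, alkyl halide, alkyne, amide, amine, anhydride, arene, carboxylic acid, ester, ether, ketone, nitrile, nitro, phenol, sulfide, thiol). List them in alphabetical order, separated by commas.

–COOH: carbonyl C bonded to –OH and C → carboxylic acid (the –OH is not a separate alcohol).
C=C double bond → alkene.
pendant –CONH2: carbonyl C bonded to C and N → amide.
pendant –C6H5: benzene ring → arene.
C=C double bond → alkene.
terminal –CHO: carbonyl C bonded to H and C → aldehyde.

aldehyde, alkene, amide, arene, carboxylic acid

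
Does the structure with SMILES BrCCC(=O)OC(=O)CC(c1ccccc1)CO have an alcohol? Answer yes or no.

yes

Reading the structure from left to right:
  BrCH2: halogen on an sp³ carbon → alkyl halide.
  CH2CO-O-COCH2: two acyl groups sharing one oxygen, –C(=O)–O–C(=O)– → anhydride.
  CH(C6H5): pendant –C6H5: benzene ring → arene.
  CH2OH: –OH on an sp³ carbon → alcohol.
The CH2OH segment supplies the alcohol: –OH on an sp³ carbon → alcohol.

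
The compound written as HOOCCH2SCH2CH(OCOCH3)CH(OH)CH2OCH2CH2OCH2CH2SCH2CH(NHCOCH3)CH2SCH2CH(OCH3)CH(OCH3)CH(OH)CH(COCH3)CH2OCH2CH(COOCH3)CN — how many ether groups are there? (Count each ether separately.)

–COOH: carbonyl C bonded to –OH and C → carboxylic acid (the –OH is not a separate alcohol).
C–S–C linkage → sulfide (thioether).
pendant –OC(=O)CH3: an acyloxy group → ester.
–OH on an sp³ carbon → alcohol (secondary).
C–O–C with sp³ carbons on both sides and no adjacent C=O → ether.
C–O–C with sp³ carbons on both sides and no adjacent C=O → ether.
C–S–C linkage → sulfide (thioether).
pendant –NHC(=O)CH3: N bonded to a carbonyl → amide (not amine).
C–S–C linkage → sulfide (thioether).
pendant –OCH3: C–O–C with sp³ C, no adjacent C=O → ether.
pendant –OCH3: C–O–C with sp³ C, no adjacent C=O → ether.
–OH on an sp³ carbon → alcohol (secondary).
pendant –COCH3: carbonyl C bonded to two carbons → ketone.
C–O–C with sp³ carbons on both sides and no adjacent C=O → ether.
pendant –COOCH3: carbonyl C bonded to C and –OCH3 → ester.
–C≡N: carbon triple-bonded to nitrogen → nitrile.
Ether appears at: CH2OCH2, CH2OCH2, CH(OCH3), CH(OCH3), CH2OCH2 → 5.

5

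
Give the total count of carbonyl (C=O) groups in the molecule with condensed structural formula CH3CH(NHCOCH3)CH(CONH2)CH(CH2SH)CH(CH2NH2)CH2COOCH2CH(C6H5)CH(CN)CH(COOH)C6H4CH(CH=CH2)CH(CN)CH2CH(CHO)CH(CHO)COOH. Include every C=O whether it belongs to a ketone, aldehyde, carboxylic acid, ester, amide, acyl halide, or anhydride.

CH(NHCOCH3): amide, 1 C=O (running total 1).
CH(CONH2): amide, 1 C=O (running total 2).
CH2COOCH2: ester, 1 C=O (running total 3).
CH(COOH): carboxylic acid, 1 C=O (running total 4).
CH(CHO): aldehyde, 1 C=O (running total 5).
CH(CHO): aldehyde, 1 C=O (running total 6).
COOH: carboxylic acid, 1 C=O (running total 7).

7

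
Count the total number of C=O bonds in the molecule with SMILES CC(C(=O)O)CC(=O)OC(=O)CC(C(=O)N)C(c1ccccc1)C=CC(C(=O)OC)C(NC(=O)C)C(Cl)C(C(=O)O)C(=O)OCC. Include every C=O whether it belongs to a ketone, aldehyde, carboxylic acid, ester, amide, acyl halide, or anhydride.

CH(COOH): carboxylic acid, 1 C=O (running total 1).
CH2CO-O-COCH2: anhydride, 2 C=O (running total 3).
CH(CONH2): amide, 1 C=O (running total 4).
CH(COOCH3): ester, 1 C=O (running total 5).
CH(NHCOCH3): amide, 1 C=O (running total 6).
CH(COOH): carboxylic acid, 1 C=O (running total 7).
COOCH2CH3: ester, 1 C=O (running total 8).

8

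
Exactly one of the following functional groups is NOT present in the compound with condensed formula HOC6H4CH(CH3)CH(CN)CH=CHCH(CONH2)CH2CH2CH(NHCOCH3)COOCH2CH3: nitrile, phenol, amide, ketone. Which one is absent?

nitrile: present (CH(CN) — pendant –C≡N: nitrile).
phenol: present (HOC6H4 — –OH attached directly to an aromatic ring → phenol (not alcohol); the ring itself is an arene).
amide: present (CH(CONH2) — pendant –CONH2: carbonyl C bonded to C and N → amide).
ketone: absent. In COOCH2CH3, the C=O is bonded to an –O–C group, which defines an ester, not a ketone. In each of CH(CONH2) and CH(NHCOCH3), the C=O is bonded to nitrogen, which defines an amide, not a ketone.

ketone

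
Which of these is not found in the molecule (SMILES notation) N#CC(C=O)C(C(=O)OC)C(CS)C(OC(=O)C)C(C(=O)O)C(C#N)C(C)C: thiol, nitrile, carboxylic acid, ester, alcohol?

alcohol

nitrile: present (N≡C — N≡C–: carbon triple-bonded to nitrogen → nitrile).
carboxylic acid: present (CH(COOH) — pendant –COOH: carbonyl C bonded to C and –OH → carboxylic acid).
thiol: present (CH(CH2SH) — pendant –CH2SH → thiol).
ester: present (CH(COOCH3) — pendant –COOCH3: carbonyl C bonded to C and –OCH3 → ester).
alcohol: absent. In CH(COOH), the –OH sits on a carbonyl carbon, making it part of a carboxylic acid, not an alcohol.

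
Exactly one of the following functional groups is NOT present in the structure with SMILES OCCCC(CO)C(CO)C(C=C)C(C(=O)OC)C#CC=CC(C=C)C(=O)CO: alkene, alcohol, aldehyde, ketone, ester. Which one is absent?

ketone: present (CO — –C(=O)– with carbon on both sides → ketone).
ester: present (CH(COOCH3) — pendant –COOCH3: carbonyl C bonded to C and –OCH3 → ester).
alcohol: present (HOCH2 — HO– on an sp³ carbon → alcohol).
alkene: present (CH(CH=CH2) — pendant –CH=CH2: C=C double bond → alkene).
aldehyde: absent. In CO, the carbonyl carbon is bonded to two carbons, so it is a ketone, not an aldehyde.

aldehyde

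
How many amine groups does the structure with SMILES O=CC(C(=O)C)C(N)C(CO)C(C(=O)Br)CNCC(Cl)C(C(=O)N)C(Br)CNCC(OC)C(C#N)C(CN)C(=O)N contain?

Working along the chain:
  OHC: terminal –CHO: carbonyl C bonded to H and C → aldehyde.
  CH(COCH3): pendant –COCH3: carbonyl C bonded to two carbons → ketone.
  CH(NH2): –NH2 on an sp³ carbon with no adjacent C=O → amine.
  CH(CH2OH): pendant –CH2OH on an sp³ backbone C → alcohol.
  CH(COBr): pendant –C(=O)X: carbonyl C bonded to C and halogen → acyl halide.
  CH2NHCH2: C–N–C with sp³ carbons and no adjacent C=O → amine (secondary).
  CH(Cl): halogen on an sp³ carbon → alkyl halide.
  CH(CONH2): pendant –CONH2: carbonyl C bonded to C and N → amide.
  CH(Br): halogen on an sp³ carbon → alkyl halide.
  CH2NHCH2: C–N–C with sp³ carbons and no adjacent C=O → amine (secondary).
  CH(OCH3): pendant –OCH3: C–O–C with sp³ C, no adjacent C=O → ether.
  CH(CN): pendant –C≡N: nitrile.
  CH(CH2NH2): pendant –CH2NH2: N on sp³ C, no adjacent C=O → amine.
  CONH2: –C(=O)NH2: carbonyl C bonded to C and to N → amide (the N is not a separate amine).
Amine appears at: CH(NH2), CH2NHCH2, CH2NHCH2, CH(CH2NH2) → 4.

4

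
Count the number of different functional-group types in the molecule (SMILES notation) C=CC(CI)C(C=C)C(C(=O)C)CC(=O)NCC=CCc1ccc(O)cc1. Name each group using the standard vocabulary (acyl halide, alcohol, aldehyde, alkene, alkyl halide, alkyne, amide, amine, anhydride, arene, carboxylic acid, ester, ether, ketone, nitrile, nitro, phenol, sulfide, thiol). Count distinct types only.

6

Working along the chain:
  CH2=CH: C=C double bond → alkene.
  CH(CH2I): pendant –CH2X: halogen on sp³ carbon → alkyl halide.
  CH(CH=CH2): pendant –CH=CH2: C=C double bond → alkene.
  CH(COCH3): pendant –COCH3: carbonyl C bonded to two carbons → ketone.
  CH2CONHCH2: –C(=O)–N– linkage → amide (the N is not an amine).
  CH=CH: C=C double bond → alkene.
  C6H4OH: –OH attached directly to an aromatic ring → phenol (not alcohol); the ring itself is an arene.
Distinct types present: alkene, alkyl halide, amide, arene, ketone, phenol.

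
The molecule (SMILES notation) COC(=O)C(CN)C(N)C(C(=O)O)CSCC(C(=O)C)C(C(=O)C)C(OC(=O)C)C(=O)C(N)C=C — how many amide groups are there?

Taking each segment in turn:
  CH3OOC: CH3O–C(=O)–: carbonyl C bonded to C and to –OCH3 → ester (not ketone + ether).
  CH(CH2NH2): pendant –CH2NH2: N on sp³ C, no adjacent C=O → amine.
  CH(NH2): –NH2 on an sp³ carbon with no adjacent C=O → amine.
  CH(COOH): pendant –COOH: carbonyl C bonded to C and –OH → carboxylic acid.
  CH2SCH2: C–S–C linkage → sulfide (thioether).
  CH(COCH3): pendant –COCH3: carbonyl C bonded to two carbons → ketone.
  CH(COCH3): pendant –COCH3: carbonyl C bonded to two carbons → ketone.
  CH(OCOCH3): pendant –OC(=O)CH3: an acyloxy group → ester.
  CO: –C(=O)– with carbon on both sides → ketone.
  CH(NH2): –NH2 on an sp³ carbon with no adjacent C=O → amine.
  CH=CH2: C=C double bond → alkene.
No segment is a amide: CH(CH2NH2) is amine, not amide; CH(NH2) is amine, not amide; CH(NH2) is amine, not amide. → 0.

0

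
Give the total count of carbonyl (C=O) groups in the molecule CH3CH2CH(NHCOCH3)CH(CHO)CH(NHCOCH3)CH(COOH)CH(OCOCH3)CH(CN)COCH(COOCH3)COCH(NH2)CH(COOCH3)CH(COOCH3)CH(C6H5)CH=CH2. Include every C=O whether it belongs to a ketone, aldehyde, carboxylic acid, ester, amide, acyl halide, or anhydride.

CH(NHCOCH3): amide, 1 C=O (running total 1).
CH(CHO): aldehyde, 1 C=O (running total 2).
CH(NHCOCH3): amide, 1 C=O (running total 3).
CH(COOH): carboxylic acid, 1 C=O (running total 4).
CH(OCOCH3): ester, 1 C=O (running total 5).
CO: ketone, 1 C=O (running total 6).
CH(COOCH3): ester, 1 C=O (running total 7).
CO: ketone, 1 C=O (running total 8).
CH(COOCH3): ester, 1 C=O (running total 9).
CH(COOCH3): ester, 1 C=O (running total 10).

10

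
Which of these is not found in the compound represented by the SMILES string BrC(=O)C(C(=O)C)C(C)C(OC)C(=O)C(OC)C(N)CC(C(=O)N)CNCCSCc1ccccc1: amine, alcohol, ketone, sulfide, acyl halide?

amine: present (CH(NH2) — –NH2 on an sp³ carbon with no adjacent C=O → amine).
ketone: present (CH(COCH3) — pendant –COCH3: carbonyl C bonded to two carbons → ketone).
acyl halide: present (BrCO — –C(=O)Br: carbonyl C bonded to C and to a halogen → acyl halide (not alkyl halide)).
sulfide: present (CH2SCH2 — C–S–C linkage → sulfide (thioether)).
alcohol: no segment matches this pattern.

alcohol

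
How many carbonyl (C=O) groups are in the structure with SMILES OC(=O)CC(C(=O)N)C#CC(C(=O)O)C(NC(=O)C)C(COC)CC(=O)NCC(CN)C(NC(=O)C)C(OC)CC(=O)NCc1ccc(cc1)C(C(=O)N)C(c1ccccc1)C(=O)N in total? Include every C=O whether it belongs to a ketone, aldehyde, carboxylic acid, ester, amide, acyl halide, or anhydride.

HOOC: carboxylic acid, 1 C=O (running total 1).
CH(CONH2): amide, 1 C=O (running total 2).
CH(COOH): carboxylic acid, 1 C=O (running total 3).
CH(NHCOCH3): amide, 1 C=O (running total 4).
CH2CONHCH2: amide, 1 C=O (running total 5).
CH(NHCOCH3): amide, 1 C=O (running total 6).
CH2CONHCH2: amide, 1 C=O (running total 7).
CH(CONH2): amide, 1 C=O (running total 8).
CONH2: amide, 1 C=O (running total 9).

9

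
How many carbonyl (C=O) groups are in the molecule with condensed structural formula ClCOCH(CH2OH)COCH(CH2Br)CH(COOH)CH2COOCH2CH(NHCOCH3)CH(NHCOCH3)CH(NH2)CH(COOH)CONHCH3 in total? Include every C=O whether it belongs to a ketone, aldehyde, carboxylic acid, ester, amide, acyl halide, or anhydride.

ClCO: acyl halide, 1 C=O (running total 1).
CO: ketone, 1 C=O (running total 2).
CH(COOH): carboxylic acid, 1 C=O (running total 3).
CH2COOCH2: ester, 1 C=O (running total 4).
CH(NHCOCH3): amide, 1 C=O (running total 5).
CH(NHCOCH3): amide, 1 C=O (running total 6).
CH(COOH): carboxylic acid, 1 C=O (running total 7).
CONHCH3: amide, 1 C=O (running total 8).

8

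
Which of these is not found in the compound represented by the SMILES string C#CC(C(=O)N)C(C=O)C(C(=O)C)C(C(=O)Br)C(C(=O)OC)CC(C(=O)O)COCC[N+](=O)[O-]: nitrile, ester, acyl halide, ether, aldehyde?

nitrile

aldehyde: present (CH(CHO) — pendant –CHO: carbonyl C bonded to C and H → aldehyde).
ester: present (CH(COOCH3) — pendant –COOCH3: carbonyl C bonded to C and –OCH3 → ester).
acyl halide: present (CH(COBr) — pendant –C(=O)X: carbonyl C bonded to C and halogen → acyl halide).
ether: present (CH2OCH2 — C–O–C with sp³ carbons on both sides and no adjacent C=O → ether).
nitrile: absent. In HC≡C, the triple bond is C≡C, not C≡N.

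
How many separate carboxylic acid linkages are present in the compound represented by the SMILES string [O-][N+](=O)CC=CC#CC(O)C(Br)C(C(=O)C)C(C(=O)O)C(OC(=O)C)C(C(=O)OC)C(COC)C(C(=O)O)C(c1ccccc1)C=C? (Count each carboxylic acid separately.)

Taking each segment in turn:
  O2NCH2: –NO2 on carbon → nitro group.
  CH=CH: C=C double bond → alkene.
  C≡C: C≡C triple bond → alkyne.
  CH(OH): –OH on an sp³ carbon → alcohol (secondary).
  CH(Br): halogen on an sp³ carbon → alkyl halide.
  CH(COCH3): pendant –COCH3: carbonyl C bonded to two carbons → ketone.
  CH(COOH): pendant –COOH: carbonyl C bonded to C and –OH → carboxylic acid.
  CH(OCOCH3): pendant –OC(=O)CH3: an acyloxy group → ester.
  CH(COOCH3): pendant –COOCH3: carbonyl C bonded to C and –OCH3 → ester.
  CH(CH2OCH3): pendant –CH2OCH3: C–O–C linkage → ether.
  CH(COOH): pendant –COOH: carbonyl C bonded to C and –OH → carboxylic acid.
  CH(C6H5): pendant –C6H5: benzene ring → arene.
  CH=CH2: C=C double bond → alkene.
Carboxylic acid appears at: CH(COOH), CH(COOH) → 2.

2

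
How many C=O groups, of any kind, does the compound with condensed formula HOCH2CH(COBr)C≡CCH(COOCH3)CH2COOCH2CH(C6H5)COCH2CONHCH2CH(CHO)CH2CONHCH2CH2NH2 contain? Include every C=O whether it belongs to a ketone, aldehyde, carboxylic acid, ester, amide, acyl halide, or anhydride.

7

CH(COBr): acyl halide, 1 C=O (running total 1).
CH(COOCH3): ester, 1 C=O (running total 2).
CH2COOCH2: ester, 1 C=O (running total 3).
CO: ketone, 1 C=O (running total 4).
CH2CONHCH2: amide, 1 C=O (running total 5).
CH(CHO): aldehyde, 1 C=O (running total 6).
CH2CONHCH2: amide, 1 C=O (running total 7).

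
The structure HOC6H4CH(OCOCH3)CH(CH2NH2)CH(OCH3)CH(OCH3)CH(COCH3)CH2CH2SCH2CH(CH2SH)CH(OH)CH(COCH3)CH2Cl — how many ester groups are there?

1

Reading the structure from left to right:
  HOC6H4: –OH attached directly to an aromatic ring → phenol (not alcohol); the ring itself is an arene.
  CH(OCOCH3): pendant –OC(=O)CH3: an acyloxy group → ester.
  CH(CH2NH2): pendant –CH2NH2: N on sp³ C, no adjacent C=O → amine.
  CH(OCH3): pendant –OCH3: C–O–C with sp³ C, no adjacent C=O → ether.
  CH(OCH3): pendant –OCH3: C–O–C with sp³ C, no adjacent C=O → ether.
  CH(COCH3): pendant –COCH3: carbonyl C bonded to two carbons → ketone.
  CH2SCH2: C–S–C linkage → sulfide (thioether).
  CH(CH2SH): pendant –CH2SH → thiol.
  CH(OH): –OH on an sp³ carbon → alcohol (secondary).
  CH(COCH3): pendant –COCH3: carbonyl C bonded to two carbons → ketone.
  CH2Cl: halogen on an sp³ carbon → alkyl halide.
Ester appears at: CH(OCOCH3) → 1.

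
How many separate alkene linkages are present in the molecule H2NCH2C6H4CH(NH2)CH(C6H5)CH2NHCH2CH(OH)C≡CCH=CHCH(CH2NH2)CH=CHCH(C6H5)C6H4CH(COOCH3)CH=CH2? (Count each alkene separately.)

Reading the structure from left to right:
  H2NCH2: –NH2 on an sp³ carbon with no adjacent C=O → amine.
  C6H4: para-disubstituted benzene ring → arene.
  CH(NH2): –NH2 on an sp³ carbon with no adjacent C=O → amine.
  CH(C6H5): pendant –C6H5: benzene ring → arene.
  CH2NHCH2: C–N–C with sp³ carbons and no adjacent C=O → amine (secondary).
  CH(OH): –OH on an sp³ carbon → alcohol (secondary).
  C≡C: C≡C triple bond → alkyne.
  CH=CH: C=C double bond → alkene.
  CH(CH2NH2): pendant –CH2NH2: N on sp³ C, no adjacent C=O → amine.
  CH=CH: C=C double bond → alkene.
  CH(C6H5): pendant –C6H5: benzene ring → arene.
  C6H4: para-disubstituted benzene ring → arene.
  CH(COOCH3): pendant –COOCH3: carbonyl C bonded to C and –OCH3 → ester.
  CH=CH2: C=C double bond → alkene.
Alkene appears at: CH=CH, CH=CH, CH=CH2 → 3.

3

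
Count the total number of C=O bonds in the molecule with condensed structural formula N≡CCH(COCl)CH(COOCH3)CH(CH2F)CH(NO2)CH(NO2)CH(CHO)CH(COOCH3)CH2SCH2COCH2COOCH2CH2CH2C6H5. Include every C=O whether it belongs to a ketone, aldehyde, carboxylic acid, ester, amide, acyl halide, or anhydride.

CH(COCl): acyl halide, 1 C=O (running total 1).
CH(COOCH3): ester, 1 C=O (running total 2).
CH(CHO): aldehyde, 1 C=O (running total 3).
CH(COOCH3): ester, 1 C=O (running total 4).
CO: ketone, 1 C=O (running total 5).
CH2COOCH2: ester, 1 C=O (running total 6).

6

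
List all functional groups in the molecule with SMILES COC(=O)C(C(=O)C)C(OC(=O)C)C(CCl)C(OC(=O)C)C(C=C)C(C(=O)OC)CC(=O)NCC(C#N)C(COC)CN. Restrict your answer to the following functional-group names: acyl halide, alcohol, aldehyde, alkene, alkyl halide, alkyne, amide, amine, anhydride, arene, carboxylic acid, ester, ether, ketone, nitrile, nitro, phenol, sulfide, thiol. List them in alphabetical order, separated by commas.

Reading the structure from left to right:
  CH3OOC: CH3O–C(=O)–: carbonyl C bonded to C and to –OCH3 → ester (not ketone + ether).
  CH(COCH3): pendant –COCH3: carbonyl C bonded to two carbons → ketone.
  CH(OCOCH3): pendant –OC(=O)CH3: an acyloxy group → ester.
  CH(CH2Cl): pendant –CH2X: halogen on sp³ carbon → alkyl halide.
  CH(OCOCH3): pendant –OC(=O)CH3: an acyloxy group → ester.
  CH(CH=CH2): pendant –CH=CH2: C=C double bond → alkene.
  CH(COOCH3): pendant –COOCH3: carbonyl C bonded to C and –OCH3 → ester.
  CH2CONHCH2: –C(=O)–N– linkage → amide (the N is not an amine).
  CH(CN): pendant –C≡N: nitrile.
  CH(CH2OCH3): pendant –CH2OCH3: C–O–C linkage → ether.
  CH2NH2: –NH2 on an sp³ carbon with no adjacent C=O → amine.

alkene, alkyl halide, amide, amine, ester, ether, ketone, nitrile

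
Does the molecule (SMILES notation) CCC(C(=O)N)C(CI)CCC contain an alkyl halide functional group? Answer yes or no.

yes

pendant –CONH2: carbonyl C bonded to C and N → amide.
pendant –CH2X: halogen on sp³ carbon → alkyl halide.
The CH(CH2I) segment supplies the alkyl halide: pendant –CH2X: halogen on sp³ carbon → alkyl halide.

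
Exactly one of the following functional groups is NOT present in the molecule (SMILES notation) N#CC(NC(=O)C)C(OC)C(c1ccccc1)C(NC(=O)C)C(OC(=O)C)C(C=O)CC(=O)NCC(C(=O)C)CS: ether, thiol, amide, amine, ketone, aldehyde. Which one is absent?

amine

amide: present (CH(NHCOCH3) — pendant –NHC(=O)CH3: N bonded to a carbonyl → amide (not amine)).
thiol: present (CH2SH — –SH on an sp³ carbon → thiol).
aldehyde: present (CH(CHO) — pendant –CHO: carbonyl C bonded to C and H → aldehyde).
ether: present (CH(OCH3) — pendant –OCH3: C–O–C with sp³ C, no adjacent C=O → ether).
ketone: present (CH(COCH3) — pendant –COCH3: carbonyl C bonded to two carbons → ketone).
amine: absent. In each of CH(NHCOCH3) and CH2CONHCH2, the nitrogen is bonded directly to a carbonyl carbon, making it part of an amide, not a free amine.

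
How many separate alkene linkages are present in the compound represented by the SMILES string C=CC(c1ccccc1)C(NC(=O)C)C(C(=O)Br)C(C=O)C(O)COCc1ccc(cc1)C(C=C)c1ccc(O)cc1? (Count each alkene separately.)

C=C double bond → alkene.
pendant –C6H5: benzene ring → arene.
pendant –NHC(=O)CH3: N bonded to a carbonyl → amide (not amine).
pendant –C(=O)X: carbonyl C bonded to C and halogen → acyl halide.
pendant –CHO: carbonyl C bonded to C and H → aldehyde.
–OH on an sp³ carbon → alcohol (secondary).
C–O–C with sp³ carbons on both sides and no adjacent C=O → ether.
para-disubstituted benzene ring → arene.
pendant –CH=CH2: C=C double bond → alkene.
–OH attached directly to an aromatic ring → phenol (not alcohol); the ring itself is an arene.
Alkene appears at: CH2=CH, CH(CH=CH2) → 2.

2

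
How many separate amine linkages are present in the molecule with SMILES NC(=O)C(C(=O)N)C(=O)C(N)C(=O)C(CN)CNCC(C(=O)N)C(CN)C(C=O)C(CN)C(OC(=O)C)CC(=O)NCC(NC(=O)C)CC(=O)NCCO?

5

–C(=O)NH2: carbonyl C bonded to C and to N → amide (the N is not a separate amine).
pendant –CONH2: carbonyl C bonded to C and N → amide.
–C(=O)– with carbon on both sides → ketone.
–NH2 on an sp³ carbon with no adjacent C=O → amine.
–C(=O)– with carbon on both sides → ketone.
pendant –CH2NH2: N on sp³ C, no adjacent C=O → amine.
C–N–C with sp³ carbons and no adjacent C=O → amine (secondary).
pendant –CONH2: carbonyl C bonded to C and N → amide.
pendant –CH2NH2: N on sp³ C, no adjacent C=O → amine.
pendant –CHO: carbonyl C bonded to C and H → aldehyde.
pendant –CH2NH2: N on sp³ C, no adjacent C=O → amine.
pendant –OC(=O)CH3: an acyloxy group → ester.
–C(=O)–N– linkage → amide (the N is not an amine).
pendant –NHC(=O)CH3: N bonded to a carbonyl → amide (not amine).
–C(=O)–N– linkage → amide (the N is not an amine).
–OH on an sp³ carbon → alcohol.
Amine appears at: CH(NH2), CH(CH2NH2), CH2NHCH2, CH(CH2NH2), CH(CH2NH2) → 5.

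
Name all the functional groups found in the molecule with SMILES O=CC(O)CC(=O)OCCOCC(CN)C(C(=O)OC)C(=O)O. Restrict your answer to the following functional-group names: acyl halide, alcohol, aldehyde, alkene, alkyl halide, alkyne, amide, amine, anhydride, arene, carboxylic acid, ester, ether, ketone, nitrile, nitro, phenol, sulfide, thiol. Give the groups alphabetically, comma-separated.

Working along the chain:
  OHC: terminal –CHO: carbonyl C bonded to H and C → aldehyde.
  CH(OH): –OH on an sp³ carbon → alcohol (secondary).
  CH2COOCH2: –C(=O)–O–C with C on the carbonyl side → ester.
  CH2OCH2: C–O–C with sp³ carbons on both sides and no adjacent C=O → ether.
  CH(CH2NH2): pendant –CH2NH2: N on sp³ C, no adjacent C=O → amine.
  CH(COOCH3): pendant –COOCH3: carbonyl C bonded to C and –OCH3 → ester.
  COOH: –COOH: carbonyl C bonded to –OH and C → carboxylic acid (the –OH is not a separate alcohol).

alcohol, aldehyde, amine, carboxylic acid, ester, ether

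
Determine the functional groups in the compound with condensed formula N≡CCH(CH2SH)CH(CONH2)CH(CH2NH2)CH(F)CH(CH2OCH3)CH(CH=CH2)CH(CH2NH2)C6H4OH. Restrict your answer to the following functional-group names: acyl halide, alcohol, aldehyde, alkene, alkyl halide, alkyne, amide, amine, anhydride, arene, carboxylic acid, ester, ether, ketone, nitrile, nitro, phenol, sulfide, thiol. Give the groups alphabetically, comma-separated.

Taking each segment in turn:
  N≡C: N≡C–: carbon triple-bonded to nitrogen → nitrile.
  CH(CH2SH): pendant –CH2SH → thiol.
  CH(CONH2): pendant –CONH2: carbonyl C bonded to C and N → amide.
  CH(CH2NH2): pendant –CH2NH2: N on sp³ C, no adjacent C=O → amine.
  CH(F): halogen on an sp³ carbon → alkyl halide.
  CH(CH2OCH3): pendant –CH2OCH3: C–O–C linkage → ether.
  CH(CH=CH2): pendant –CH=CH2: C=C double bond → alkene.
  CH(CH2NH2): pendant –CH2NH2: N on sp³ C, no adjacent C=O → amine.
  C6H4OH: –OH attached directly to an aromatic ring → phenol (not alcohol); the ring itself is an arene.

alkene, alkyl halide, amide, amine, arene, ether, nitrile, phenol, thiol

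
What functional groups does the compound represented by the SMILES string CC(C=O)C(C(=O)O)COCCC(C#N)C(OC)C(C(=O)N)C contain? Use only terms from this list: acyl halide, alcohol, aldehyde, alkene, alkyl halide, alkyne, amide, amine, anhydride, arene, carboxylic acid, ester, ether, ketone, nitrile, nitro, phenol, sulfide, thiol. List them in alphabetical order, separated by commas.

Reading the structure from left to right:
  CH(CHO): pendant –CHO: carbonyl C bonded to C and H → aldehyde.
  CH(COOH): pendant –COOH: carbonyl C bonded to C and –OH → carboxylic acid.
  CH2OCH2: C–O–C with sp³ carbons on both sides and no adjacent C=O → ether.
  CH(CN): pendant –C≡N: nitrile.
  CH(OCH3): pendant –OCH3: C–O–C with sp³ C, no adjacent C=O → ether.
  CH(CONH2): pendant –CONH2: carbonyl C bonded to C and N → amide.

aldehyde, amide, carboxylic acid, ether, nitrile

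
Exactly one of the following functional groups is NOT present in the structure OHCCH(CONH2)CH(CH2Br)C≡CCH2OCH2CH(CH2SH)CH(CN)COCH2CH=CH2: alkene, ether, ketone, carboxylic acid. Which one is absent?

ether: present (CH2OCH2 — C–O–C with sp³ carbons on both sides and no adjacent C=O → ether).
ketone: present (CO — –C(=O)– with carbon on both sides → ketone).
alkene: present (CH=CH2 — C=C double bond → alkene).
carboxylic acid: absent. In CH(CONH2), the carbonyl is bonded to nitrogen, not to –OH; that is an amide.

carboxylic acid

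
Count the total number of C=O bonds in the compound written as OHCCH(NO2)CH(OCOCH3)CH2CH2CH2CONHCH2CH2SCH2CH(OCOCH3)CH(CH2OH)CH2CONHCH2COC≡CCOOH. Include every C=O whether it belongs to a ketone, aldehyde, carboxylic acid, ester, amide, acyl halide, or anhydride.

OHC: aldehyde, 1 C=O (running total 1).
CH(OCOCH3): ester, 1 C=O (running total 2).
CH2CONHCH2: amide, 1 C=O (running total 3).
CH(OCOCH3): ester, 1 C=O (running total 4).
CH2CONHCH2: amide, 1 C=O (running total 5).
CO: ketone, 1 C=O (running total 6).
COOH: carboxylic acid, 1 C=O (running total 7).

7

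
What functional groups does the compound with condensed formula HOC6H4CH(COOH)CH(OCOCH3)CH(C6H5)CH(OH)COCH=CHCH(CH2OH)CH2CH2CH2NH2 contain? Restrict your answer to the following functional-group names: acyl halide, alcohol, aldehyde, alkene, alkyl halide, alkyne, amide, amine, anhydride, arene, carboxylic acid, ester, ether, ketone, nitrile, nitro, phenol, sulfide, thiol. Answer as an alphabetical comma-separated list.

alcohol, alkene, amine, arene, carboxylic acid, ester, ketone, phenol

Working along the chain:
  HOC6H4: –OH attached directly to an aromatic ring → phenol (not alcohol); the ring itself is an arene.
  CH(COOH): pendant –COOH: carbonyl C bonded to C and –OH → carboxylic acid.
  CH(OCOCH3): pendant –OC(=O)CH3: an acyloxy group → ester.
  CH(C6H5): pendant –C6H5: benzene ring → arene.
  CH(OH): –OH on an sp³ carbon → alcohol (secondary).
  CO: –C(=O)– with carbon on both sides → ketone.
  CH=CH: C=C double bond → alkene.
  CH(CH2OH): pendant –CH2OH on an sp³ backbone C → alcohol.
  CH2NH2: –NH2 on an sp³ carbon with no adjacent C=O → amine.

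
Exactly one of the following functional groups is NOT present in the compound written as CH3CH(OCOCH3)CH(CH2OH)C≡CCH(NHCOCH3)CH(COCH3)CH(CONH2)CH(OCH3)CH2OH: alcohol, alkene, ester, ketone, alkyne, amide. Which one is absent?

ketone: present (CH(COCH3) — pendant –COCH3: carbonyl C bonded to two carbons → ketone).
amide: present (CH(NHCOCH3) — pendant –NHC(=O)CH3: N bonded to a carbonyl → amide (not amine)).
ester: present (CH(OCOCH3) — pendant –OC(=O)CH3: an acyloxy group → ester).
alcohol: present (CH(CH2OH) — pendant –CH2OH on an sp³ backbone C → alcohol).
alkyne: present (C≡C — C≡C triple bond → alkyne).
alkene: no segment matches this pattern.

alkene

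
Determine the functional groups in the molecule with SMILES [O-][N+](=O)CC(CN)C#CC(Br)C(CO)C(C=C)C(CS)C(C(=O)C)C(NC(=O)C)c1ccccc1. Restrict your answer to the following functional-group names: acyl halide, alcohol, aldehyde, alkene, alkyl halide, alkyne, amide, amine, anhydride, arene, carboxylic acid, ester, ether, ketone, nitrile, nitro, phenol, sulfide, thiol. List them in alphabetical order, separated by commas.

Reading the structure from left to right:
  O2NCH2: –NO2 on carbon → nitro group.
  CH(CH2NH2): pendant –CH2NH2: N on sp³ C, no adjacent C=O → amine.
  C≡C: C≡C triple bond → alkyne.
  CH(Br): halogen on an sp³ carbon → alkyl halide.
  CH(CH2OH): pendant –CH2OH on an sp³ backbone C → alcohol.
  CH(CH=CH2): pendant –CH=CH2: C=C double bond → alkene.
  CH(CH2SH): pendant –CH2SH → thiol.
  CH(COCH3): pendant –COCH3: carbonyl C bonded to two carbons → ketone.
  CH(NHCOCH3): pendant –NHC(=O)CH3: N bonded to a carbonyl → amide (not amine).
  C6H5: –C6H5 phenyl ring → arene.

alcohol, alkene, alkyl halide, alkyne, amide, amine, arene, ketone, nitro, thiol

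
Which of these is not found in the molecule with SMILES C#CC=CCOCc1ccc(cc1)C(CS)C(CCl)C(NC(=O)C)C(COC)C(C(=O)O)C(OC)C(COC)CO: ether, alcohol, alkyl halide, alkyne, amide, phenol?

phenol

alkyne: present (HC≡C — C≡C triple bond → alkyne).
amide: present (CH(NHCOCH3) — pendant –NHC(=O)CH3: N bonded to a carbonyl → amide (not amine)).
alcohol: present (CH2OH — –OH on an sp³ carbon → alcohol).
alkyl halide: present (CH(CH2Cl) — pendant –CH2X: halogen on sp³ carbon → alkyl halide).
ether: present (CH2OCH2 — C–O–C with sp³ carbons on both sides and no adjacent C=O → ether).
phenol: absent. In CH2OH, the –OH is on an sp³ carbon, not on an aromatic ring, so it is an alcohol.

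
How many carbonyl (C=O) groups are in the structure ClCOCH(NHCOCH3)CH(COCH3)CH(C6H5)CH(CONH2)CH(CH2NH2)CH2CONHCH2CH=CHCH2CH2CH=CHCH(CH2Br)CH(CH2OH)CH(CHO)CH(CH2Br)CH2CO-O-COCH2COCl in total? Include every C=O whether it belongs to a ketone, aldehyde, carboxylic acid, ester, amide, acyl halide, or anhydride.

ClCO: acyl halide, 1 C=O (running total 1).
CH(NHCOCH3): amide, 1 C=O (running total 2).
CH(COCH3): ketone, 1 C=O (running total 3).
CH(CONH2): amide, 1 C=O (running total 4).
CH2CONHCH2: amide, 1 C=O (running total 5).
CH(CHO): aldehyde, 1 C=O (running total 6).
CH2CO-O-COCH2: anhydride, 2 C=O (running total 8).
COCl: acyl halide, 1 C=O (running total 9).

9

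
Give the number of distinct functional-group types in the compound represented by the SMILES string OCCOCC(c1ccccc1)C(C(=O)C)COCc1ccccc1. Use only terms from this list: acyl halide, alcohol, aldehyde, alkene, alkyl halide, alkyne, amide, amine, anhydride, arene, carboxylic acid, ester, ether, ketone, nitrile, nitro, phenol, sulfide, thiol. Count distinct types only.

4

Working along the chain:
  HOCH2: HO– on an sp³ carbon → alcohol.
  CH2OCH2: C–O–C with sp³ carbons on both sides and no adjacent C=O → ether.
  CH(C6H5): pendant –C6H5: benzene ring → arene.
  CH(COCH3): pendant –COCH3: carbonyl C bonded to two carbons → ketone.
  CH2OCH2: C–O–C with sp³ carbons on both sides and no adjacent C=O → ether.
  C6H5: –C6H5 phenyl ring → arene.
Distinct types present: alcohol, arene, ether, ketone.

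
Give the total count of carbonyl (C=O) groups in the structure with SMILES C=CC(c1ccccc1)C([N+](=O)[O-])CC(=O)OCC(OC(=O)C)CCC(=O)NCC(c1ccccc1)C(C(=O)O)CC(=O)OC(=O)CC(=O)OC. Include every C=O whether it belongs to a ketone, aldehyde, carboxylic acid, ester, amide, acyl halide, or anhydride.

CH2COOCH2: ester, 1 C=O (running total 1).
CH(OCOCH3): ester, 1 C=O (running total 2).
CH2CONHCH2: amide, 1 C=O (running total 3).
CH(COOH): carboxylic acid, 1 C=O (running total 4).
CH2CO-O-COCH2: anhydride, 2 C=O (running total 6).
COOCH3: ester, 1 C=O (running total 7).

7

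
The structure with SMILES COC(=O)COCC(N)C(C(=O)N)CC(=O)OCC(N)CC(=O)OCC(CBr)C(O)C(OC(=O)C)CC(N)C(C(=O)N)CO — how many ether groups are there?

1

Taking each segment in turn:
  CH3OOC: CH3O–C(=O)–: carbonyl C bonded to C and to –OCH3 → ester (not ketone + ether).
  CH2OCH2: C–O–C with sp³ carbons on both sides and no adjacent C=O → ether.
  CH(NH2): –NH2 on an sp³ carbon with no adjacent C=O → amine.
  CH(CONH2): pendant –CONH2: carbonyl C bonded to C and N → amide.
  CH2COOCH2: –C(=O)–O–C with C on the carbonyl side → ester.
  CH(NH2): –NH2 on an sp³ carbon with no adjacent C=O → amine.
  CH2COOCH2: –C(=O)–O–C with C on the carbonyl side → ester.
  CH(CH2Br): pendant –CH2X: halogen on sp³ carbon → alkyl halide.
  CH(OH): –OH on an sp³ carbon → alcohol (secondary).
  CH(OCOCH3): pendant –OC(=O)CH3: an acyloxy group → ester.
  CH(NH2): –NH2 on an sp³ carbon with no adjacent C=O → amine.
  CH(CONH2): pendant –CONH2: carbonyl C bonded to C and N → amide.
  CH2OH: –OH on an sp³ carbon → alcohol.
Ether appears at: CH2OCH2 → 1.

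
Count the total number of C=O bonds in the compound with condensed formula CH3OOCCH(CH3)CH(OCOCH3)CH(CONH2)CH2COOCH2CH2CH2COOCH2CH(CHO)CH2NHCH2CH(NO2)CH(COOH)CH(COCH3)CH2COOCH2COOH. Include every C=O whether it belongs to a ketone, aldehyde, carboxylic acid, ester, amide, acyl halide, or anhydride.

10

CH3OOC: ester, 1 C=O (running total 1).
CH(OCOCH3): ester, 1 C=O (running total 2).
CH(CONH2): amide, 1 C=O (running total 3).
CH2COOCH2: ester, 1 C=O (running total 4).
CH2COOCH2: ester, 1 C=O (running total 5).
CH(CHO): aldehyde, 1 C=O (running total 6).
CH(COOH): carboxylic acid, 1 C=O (running total 7).
CH(COCH3): ketone, 1 C=O (running total 8).
CH2COOCH2: ester, 1 C=O (running total 9).
COOH: carboxylic acid, 1 C=O (running total 10).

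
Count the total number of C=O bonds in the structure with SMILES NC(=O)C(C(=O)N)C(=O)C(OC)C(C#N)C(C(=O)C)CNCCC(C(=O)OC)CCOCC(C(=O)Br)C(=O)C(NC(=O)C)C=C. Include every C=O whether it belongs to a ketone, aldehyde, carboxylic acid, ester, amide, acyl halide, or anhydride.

H2NCO: amide, 1 C=O (running total 1).
CH(CONH2): amide, 1 C=O (running total 2).
CO: ketone, 1 C=O (running total 3).
CH(COCH3): ketone, 1 C=O (running total 4).
CH(COOCH3): ester, 1 C=O (running total 5).
CH(COBr): acyl halide, 1 C=O (running total 6).
CO: ketone, 1 C=O (running total 7).
CH(NHCOCH3): amide, 1 C=O (running total 8).

8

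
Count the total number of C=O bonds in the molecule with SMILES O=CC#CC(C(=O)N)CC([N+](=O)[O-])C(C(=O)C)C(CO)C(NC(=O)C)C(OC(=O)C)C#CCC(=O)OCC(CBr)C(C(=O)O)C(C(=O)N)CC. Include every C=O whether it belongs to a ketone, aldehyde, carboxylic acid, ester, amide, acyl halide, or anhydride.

8

OHC: aldehyde, 1 C=O (running total 1).
CH(CONH2): amide, 1 C=O (running total 2).
CH(COCH3): ketone, 1 C=O (running total 3).
CH(NHCOCH3): amide, 1 C=O (running total 4).
CH(OCOCH3): ester, 1 C=O (running total 5).
CH2COOCH2: ester, 1 C=O (running total 6).
CH(COOH): carboxylic acid, 1 C=O (running total 7).
CH(CONH2): amide, 1 C=O (running total 8).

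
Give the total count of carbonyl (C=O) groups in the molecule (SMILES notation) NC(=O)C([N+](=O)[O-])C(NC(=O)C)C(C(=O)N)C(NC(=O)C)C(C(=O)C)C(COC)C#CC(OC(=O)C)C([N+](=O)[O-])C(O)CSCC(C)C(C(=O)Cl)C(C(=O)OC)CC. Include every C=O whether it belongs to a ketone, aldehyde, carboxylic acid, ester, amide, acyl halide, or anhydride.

H2NCO: amide, 1 C=O (running total 1).
CH(NHCOCH3): amide, 1 C=O (running total 2).
CH(CONH2): amide, 1 C=O (running total 3).
CH(NHCOCH3): amide, 1 C=O (running total 4).
CH(COCH3): ketone, 1 C=O (running total 5).
CH(OCOCH3): ester, 1 C=O (running total 6).
CH(COCl): acyl halide, 1 C=O (running total 7).
CH(COOCH3): ester, 1 C=O (running total 8).

8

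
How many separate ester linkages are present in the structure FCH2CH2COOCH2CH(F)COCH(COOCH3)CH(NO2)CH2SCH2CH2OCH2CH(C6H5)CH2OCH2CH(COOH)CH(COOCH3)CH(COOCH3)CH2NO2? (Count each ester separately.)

4

halogen on an sp³ carbon → alkyl halide.
–C(=O)–O–C with C on the carbonyl side → ester.
halogen on an sp³ carbon → alkyl halide.
–C(=O)– with carbon on both sides → ketone.
pendant –COOCH3: carbonyl C bonded to C and –OCH3 → ester.
–NO2 on an sp³ carbon → nitro (the N=O is not a carbonyl).
C–S–C linkage → sulfide (thioether).
C–O–C with sp³ carbons on both sides and no adjacent C=O → ether.
pendant –C6H5: benzene ring → arene.
C–O–C with sp³ carbons on both sides and no adjacent C=O → ether.
pendant –COOH: carbonyl C bonded to C and –OH → carboxylic acid.
pendant –COOCH3: carbonyl C bonded to C and –OCH3 → ester.
pendant –COOCH3: carbonyl C bonded to C and –OCH3 → ester.
–NO2 on carbon → nitro group.
Ester appears at: CH2COOCH2, CH(COOCH3), CH(COOCH3), CH(COOCH3) → 4.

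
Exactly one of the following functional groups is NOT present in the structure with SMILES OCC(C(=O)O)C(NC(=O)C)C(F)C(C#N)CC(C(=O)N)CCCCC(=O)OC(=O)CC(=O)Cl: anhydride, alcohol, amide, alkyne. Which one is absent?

alcohol: present (HOCH2 — HO– on an sp³ carbon → alcohol).
amide: present (CH(NHCOCH3) — pendant –NHC(=O)CH3: N bonded to a carbonyl → amide (not amine)).
anhydride: present (CH2CO-O-COCH2 — two acyl groups sharing one oxygen, –C(=O)–O–C(=O)– → anhydride).
alkyne: absent. In CH(CN), the triple bond is C≡N, not C≡C, so it is a nitrile.

alkyne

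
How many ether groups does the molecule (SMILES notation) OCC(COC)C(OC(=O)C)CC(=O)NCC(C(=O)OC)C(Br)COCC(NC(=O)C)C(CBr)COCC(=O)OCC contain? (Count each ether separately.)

3

HO– on an sp³ carbon → alcohol.
pendant –CH2OCH3: C–O–C linkage → ether.
pendant –OC(=O)CH3: an acyloxy group → ester.
–C(=O)–N– linkage → amide (the N is not an amine).
pendant –COOCH3: carbonyl C bonded to C and –OCH3 → ester.
halogen on an sp³ carbon → alkyl halide.
C–O–C with sp³ carbons on both sides and no adjacent C=O → ether.
pendant –NHC(=O)CH3: N bonded to a carbonyl → amide (not amine).
pendant –CH2X: halogen on sp³ carbon → alkyl halide.
C–O–C with sp³ carbons on both sides and no adjacent C=O → ether.
–C(=O)OCH2CH3: carbonyl C bonded to C and to –OEt → ester.
Ether appears at: CH(CH2OCH3), CH2OCH2, CH2OCH2 → 3.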